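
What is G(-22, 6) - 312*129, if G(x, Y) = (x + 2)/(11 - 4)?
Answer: -281756/7 ≈ -40251.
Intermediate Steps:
G(x, Y) = 2/7 + x/7 (G(x, Y) = (2 + x)/7 = (2 + x)*(⅐) = 2/7 + x/7)
G(-22, 6) - 312*129 = (2/7 + (⅐)*(-22)) - 312*129 = (2/7 - 22/7) - 40248 = -20/7 - 40248 = -281756/7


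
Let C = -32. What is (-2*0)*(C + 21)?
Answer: 0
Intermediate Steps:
(-2*0)*(C + 21) = (-2*0)*(-32 + 21) = 0*(-11) = 0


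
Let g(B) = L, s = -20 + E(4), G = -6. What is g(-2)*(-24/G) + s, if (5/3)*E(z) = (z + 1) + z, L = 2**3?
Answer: 87/5 ≈ 17.400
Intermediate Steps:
L = 8
E(z) = 3/5 + 6*z/5 (E(z) = 3*((z + 1) + z)/5 = 3*((1 + z) + z)/5 = 3*(1 + 2*z)/5 = 3/5 + 6*z/5)
s = -73/5 (s = -20 + (3/5 + (6/5)*4) = -20 + (3/5 + 24/5) = -20 + 27/5 = -73/5 ≈ -14.600)
g(B) = 8
g(-2)*(-24/G) + s = 8*(-24/(-6)) - 73/5 = 8*(-24*(-1/6)) - 73/5 = 8*4 - 73/5 = 32 - 73/5 = 87/5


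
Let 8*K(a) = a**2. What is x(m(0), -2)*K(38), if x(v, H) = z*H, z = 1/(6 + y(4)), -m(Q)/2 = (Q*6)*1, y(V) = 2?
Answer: -361/8 ≈ -45.125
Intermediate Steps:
m(Q) = -12*Q (m(Q) = -2*Q*6 = -2*6*Q = -12*Q)
z = 1/8 (z = 1/(6 + 2) = 1/8 ≈ 0.12500)
x(v, H) = H/8
K(a) = a**2/8
x(m(0), -2)*K(38) = ((1/8)*(-2))*((1/8)*38**2) = -1444/32 = -1/4*361/2 = -361/8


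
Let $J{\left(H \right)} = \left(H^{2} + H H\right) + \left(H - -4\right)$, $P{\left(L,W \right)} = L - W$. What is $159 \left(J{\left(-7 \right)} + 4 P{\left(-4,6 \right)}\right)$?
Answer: $8745$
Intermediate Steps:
$J{\left(H \right)} = 4 + H + 2 H^{2}$ ($J{\left(H \right)} = \left(H^{2} + H^{2}\right) + \left(H + 4\right) = 2 H^{2} + \left(4 + H\right) = 4 + H + 2 H^{2}$)
$159 \left(J{\left(-7 \right)} + 4 P{\left(-4,6 \right)}\right) = 159 \left(\left(4 - 7 + 2 \left(-7\right)^{2}\right) + 4 \left(-4 - 6\right)\right) = 159 \left(\left(4 - 7 + 2 \cdot 49\right) + 4 \left(-4 - 6\right)\right) = 159 \left(\left(4 - 7 + 98\right) + 4 \left(-10\right)\right) = 159 \left(95 - 40\right) = 159 \cdot 55 = 8745$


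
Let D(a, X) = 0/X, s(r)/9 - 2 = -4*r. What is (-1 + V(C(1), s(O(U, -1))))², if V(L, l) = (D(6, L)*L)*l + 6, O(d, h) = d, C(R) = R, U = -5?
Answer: 25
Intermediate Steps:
s(r) = 18 - 36*r (s(r) = 18 + 9*(-4*r) = 18 - 36*r)
D(a, X) = 0
V(L, l) = 6 (V(L, l) = (0*L)*l + 6 = 0*l + 6 = 0 + 6 = 6)
(-1 + V(C(1), s(O(U, -1))))² = (-1 + 6)² = 5² = 25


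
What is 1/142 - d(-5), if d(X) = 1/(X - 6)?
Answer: 153/1562 ≈ 0.097951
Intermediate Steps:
d(X) = 1/(-6 + X)
1/142 - d(-5) = 1/142 - 1/(-6 - 5) = 1/142 - 1/(-11) = 1/142 - 1*(-1/11) = 1/142 + 1/11 = 153/1562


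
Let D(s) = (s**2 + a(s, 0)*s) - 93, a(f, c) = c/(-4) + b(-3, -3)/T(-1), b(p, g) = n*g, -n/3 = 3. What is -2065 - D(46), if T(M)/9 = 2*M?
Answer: -4019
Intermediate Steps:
n = -9 (n = -3*3 = -9)
T(M) = 18*M (T(M) = 9*(2*M) = 18*M)
b(p, g) = -9*g
a(f, c) = -3/2 - c/4 (a(f, c) = c/(-4) + (-9*(-3))/((18*(-1))) = c*(-1/4) + 27/(-18) = -c/4 + 27*(-1/18) = -c/4 - 3/2 = -3/2 - c/4)
D(s) = -93 + s**2 - 3*s/2 (D(s) = (s**2 + (-3/2 - 1/4*0)*s) - 93 = (s**2 + (-3/2 + 0)*s) - 93 = (s**2 - 3*s/2) - 93 = -93 + s**2 - 3*s/2)
-2065 - D(46) = -2065 - (-93 + 46**2 - 3/2*46) = -2065 - (-93 + 2116 - 69) = -2065 - 1*1954 = -2065 - 1954 = -4019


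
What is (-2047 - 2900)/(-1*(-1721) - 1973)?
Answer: 1649/84 ≈ 19.631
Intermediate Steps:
(-2047 - 2900)/(-1*(-1721) - 1973) = -4947/(1721 - 1973) = -4947/(-252) = -4947*(-1/252) = 1649/84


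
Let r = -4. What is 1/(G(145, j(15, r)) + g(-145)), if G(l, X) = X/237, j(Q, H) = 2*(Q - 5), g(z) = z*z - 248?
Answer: 237/4924169 ≈ 4.8130e-5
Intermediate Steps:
g(z) = -248 + z**2 (g(z) = z**2 - 248 = -248 + z**2)
j(Q, H) = -10 + 2*Q (j(Q, H) = 2*(-5 + Q) = -10 + 2*Q)
G(l, X) = X/237 (G(l, X) = X*(1/237) = X/237)
1/(G(145, j(15, r)) + g(-145)) = 1/((-10 + 2*15)/237 + (-248 + (-145)**2)) = 1/((-10 + 30)/237 + (-248 + 21025)) = 1/((1/237)*20 + 20777) = 1/(20/237 + 20777) = 1/(4924169/237) = 237/4924169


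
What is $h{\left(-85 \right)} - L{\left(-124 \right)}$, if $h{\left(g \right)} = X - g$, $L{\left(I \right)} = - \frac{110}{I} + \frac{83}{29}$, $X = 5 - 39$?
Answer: $\frac{84957}{1798} \approx 47.251$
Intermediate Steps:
$X = -34$ ($X = 5 - 39 = -34$)
$L{\left(I \right)} = \frac{83}{29} - \frac{110}{I}$ ($L{\left(I \right)} = - \frac{110}{I} + 83 \cdot \frac{1}{29} = - \frac{110}{I} + \frac{83}{29} = \frac{83}{29} - \frac{110}{I}$)
$h{\left(g \right)} = -34 - g$
$h{\left(-85 \right)} - L{\left(-124 \right)} = \left(-34 - -85\right) - \left(\frac{83}{29} - \frac{110}{-124}\right) = \left(-34 + 85\right) - \left(\frac{83}{29} - - \frac{55}{62}\right) = 51 - \left(\frac{83}{29} + \frac{55}{62}\right) = 51 - \frac{6741}{1798} = \frac{84957}{1798}$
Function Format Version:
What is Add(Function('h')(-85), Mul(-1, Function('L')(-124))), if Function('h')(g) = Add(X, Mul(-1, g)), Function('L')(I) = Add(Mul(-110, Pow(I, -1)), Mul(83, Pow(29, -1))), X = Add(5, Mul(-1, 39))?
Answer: Rational(84957, 1798) ≈ 47.251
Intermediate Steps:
X = -34 (X = Add(5, -39) = -34)
Function('L')(I) = Add(Rational(83, 29), Mul(-110, Pow(I, -1))) (Function('L')(I) = Add(Mul(-110, Pow(I, -1)), Mul(83, Rational(1, 29))) = Add(Mul(-110, Pow(I, -1)), Rational(83, 29)) = Add(Rational(83, 29), Mul(-110, Pow(I, -1))))
Function('h')(g) = Add(-34, Mul(-1, g))
Add(Function('h')(-85), Mul(-1, Function('L')(-124))) = Add(Add(-34, Mul(-1, -85)), Mul(-1, Add(Rational(83, 29), Mul(-110, Pow(-124, -1))))) = Add(Add(-34, 85), Mul(-1, Add(Rational(83, 29), Mul(-110, Rational(-1, 124))))) = Add(51, Mul(-1, Add(Rational(83, 29), Rational(55, 62)))) = Add(51, Mul(-1, Rational(6741, 1798))) = Add(51, Rational(-6741, 1798)) = Rational(84957, 1798)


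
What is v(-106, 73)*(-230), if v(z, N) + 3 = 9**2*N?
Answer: -1359300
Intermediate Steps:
v(z, N) = -3 + 81*N (v(z, N) = -3 + 9**2*N = -3 + 81*N)
v(-106, 73)*(-230) = (-3 + 81*73)*(-230) = (-3 + 5913)*(-230) = 5910*(-230) = -1359300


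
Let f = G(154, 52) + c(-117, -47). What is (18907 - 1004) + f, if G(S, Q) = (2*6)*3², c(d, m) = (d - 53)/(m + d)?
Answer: 1476987/82 ≈ 18012.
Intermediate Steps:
c(d, m) = (-53 + d)/(d + m)
G(S, Q) = 108 (G(S, Q) = 12*9 = 108)
f = 8941/82 (f = 108 + (-53 - 117)/(-117 - 47) = 108 - 170/(-164) = 108 - 1/164*(-170) = 108 + 85/82 = 8941/82 ≈ 109.04)
(18907 - 1004) + f = (18907 - 1004) + 8941/82 = 17903 + 8941/82 = 1476987/82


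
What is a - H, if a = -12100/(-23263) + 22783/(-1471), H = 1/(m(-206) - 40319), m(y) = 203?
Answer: -20547454352291/1372764425268 ≈ -14.968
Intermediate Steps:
H = -1/40116 (H = 1/(203 - 40319) = 1/(-40116) = -1/40116 ≈ -2.4928e-5)
a = -512201829/34219873 (a = -12100*(-1/23263) + 22783*(-1/1471) = 12100/23263 - 22783/1471 = -512201829/34219873 ≈ -14.968)
a - H = -512201829/34219873 - 1*(-1/40116) = -512201829/34219873 + 1/40116 = -20547454352291/1372764425268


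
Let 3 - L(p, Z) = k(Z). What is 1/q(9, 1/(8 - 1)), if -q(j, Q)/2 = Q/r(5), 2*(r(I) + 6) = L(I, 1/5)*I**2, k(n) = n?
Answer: -203/2 ≈ -101.50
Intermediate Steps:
L(p, Z) = 3 - Z
r(I) = -6 + 7*I**2/5 (r(I) = -6 + ((3 - 1/5)*I**2)/2 = -6 + (14*I**2/5)/2 = -6 + 7*I**2/5)
q(j, Q) = -2*Q/29 (q(j, Q) = -2*Q/(-6 + (7/5)*5**2) = -2*Q/(-6 + (7/5)*25) = -2*Q/(-6 + 35) = -2*Q/29)
1/q(9, 1/(8 - 1)) = 1/(-2/(29*(8 - 1))) = 1/(-2/29/7) = 1/(-2/29*1/7) = 1/(-2/203) = -203/2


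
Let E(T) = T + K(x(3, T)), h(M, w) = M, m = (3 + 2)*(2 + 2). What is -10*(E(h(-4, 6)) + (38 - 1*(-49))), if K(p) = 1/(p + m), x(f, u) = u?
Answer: -6645/8 ≈ -830.63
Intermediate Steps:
m = 20 (m = 5*4 = 20)
K(p) = 1/(20 + p) (K(p) = 1/(p + 20) = 1/(20 + p))
E(T) = T + 1/(20 + T)
-10*(E(h(-4, 6)) + (38 - 1*(-49))) = -10*((1 - 4*(20 - 4))/(20 - 4) + (38 - 1*(-49))) = -10*((1 - 4*16)/16 + (38 + 49)) = -10*((1 - 64)/16 + 87) = -10*((1/16)*(-63) + 87) = -10*(-63/16 + 87) = -10*1329/16 = -6645/8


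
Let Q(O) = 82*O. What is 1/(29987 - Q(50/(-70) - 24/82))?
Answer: 7/210487 ≈ 3.3256e-5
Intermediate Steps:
1/(29987 - Q(50/(-70) - 24/82)) = 1/(29987 - 82*(50/(-70) - 24/82)) = 1/(29987 - 82*(50*(-1/70) - 24*1/82)) = 1/(29987 - 82*(-5/7 - 12/41)) = 1/(29987 - 82*(-289)/287) = 1/(29987 - 1*(-578/7)) = 1/(29987 + 578/7) = 1/(210487/7) = 7/210487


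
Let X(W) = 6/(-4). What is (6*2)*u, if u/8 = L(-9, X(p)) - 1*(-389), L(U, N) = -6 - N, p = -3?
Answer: 36912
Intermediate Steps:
X(W) = -3/2 (X(W) = 6*(-1/4) = -3/2)
u = 3076 (u = 8*((-6 - 1*(-3/2)) - 1*(-389)) = 8*((-6 + 3/2) + 389) = 8*(-9/2 + 389) = 8*(769/2) = 3076)
(6*2)*u = (6*2)*3076 = 12*3076 = 36912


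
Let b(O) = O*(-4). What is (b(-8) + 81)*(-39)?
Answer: -4407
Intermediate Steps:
b(O) = -4*O
(b(-8) + 81)*(-39) = (-4*(-8) + 81)*(-39) = (32 + 81)*(-39) = 113*(-39) = -4407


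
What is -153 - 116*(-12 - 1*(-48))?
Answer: -4329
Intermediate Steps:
-153 - 116*(-12 - 1*(-48)) = -153 - 116*(-12 + 48) = -153 - 116*36 = -153 - 4176 = -4329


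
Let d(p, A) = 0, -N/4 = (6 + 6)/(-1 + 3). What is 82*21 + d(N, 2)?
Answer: 1722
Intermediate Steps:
N = -24 (N = -4*(6 + 6)/(-1 + 3) = -48/2 = -4*6 = -24)
82*21 + d(N, 2) = 82*21 + 0 = 1722 + 0 = 1722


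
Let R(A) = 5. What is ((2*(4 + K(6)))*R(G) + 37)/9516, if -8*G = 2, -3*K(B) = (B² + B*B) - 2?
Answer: -469/28548 ≈ -0.016428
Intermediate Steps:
K(B) = ⅔ - 2*B²/3 (K(B) = -((B² + B*B) - 2)/3 = -((B² + B²) - 2)/3 = -(2*B² - 2)/3 = -(-2 + 2*B²)/3 = ⅔ - 2*B²/3)
G = -¼ (G = -⅛*2 = -¼ ≈ -0.25000)
((2*(4 + K(6)))*R(G) + 37)/9516 = ((2*(4 + (⅔ - ⅔*6²)))*5 + 37)/9516 = ((2*(4 + (⅔ - ⅔*36)))*5 + 37)*(1/9516) = ((2*(4 + (⅔ - 24)))*5 + 37)*(1/9516) = ((2*(4 - 70/3))*5 + 37)*(1/9516) = ((2*(-58/3))*5 + 37)*(1/9516) = (-116/3*5 + 37)*(1/9516) = (-580/3 + 37)*(1/9516) = -469/3*1/9516 = -469/28548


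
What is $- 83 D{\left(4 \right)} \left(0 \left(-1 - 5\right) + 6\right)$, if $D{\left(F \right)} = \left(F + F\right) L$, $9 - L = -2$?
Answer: $-43824$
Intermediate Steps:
$L = 11$ ($L = 9 - -2 = 9 + 2 = 11$)
$D{\left(F \right)} = 22 F$ ($D{\left(F \right)} = \left(F + F\right) 11 = 2 F 11 = 22 F$)
$- 83 D{\left(4 \right)} \left(0 \left(-1 - 5\right) + 6\right) = - 83 \cdot 22 \cdot 4 \left(0 \left(-1 - 5\right) + 6\right) = \left(-83\right) 88 \left(0 \left(-6\right) + 6\right) = - 7304 \left(0 + 6\right) = \left(-7304\right) 6 = -43824$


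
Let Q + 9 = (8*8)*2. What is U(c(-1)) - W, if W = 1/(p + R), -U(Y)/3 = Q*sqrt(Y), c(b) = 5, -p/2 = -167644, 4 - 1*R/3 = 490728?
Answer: 1/1136884 - 357*sqrt(5) ≈ -798.28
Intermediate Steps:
R = -1472172 (R = 12 - 3*490728 = 12 - 1472184 = -1472172)
Q = 119 (Q = -9 + (8*8)*2 = -9 + 64*2 = -9 + 128 = 119)
p = 335288 (p = -2*(-167644) = 335288)
U(Y) = -357*sqrt(Y)
W = -1/1136884 (W = 1/(335288 - 1472172) = 1/(-1136884) = -1/1136884 ≈ -8.7960e-7)
U(c(-1)) - W = -357*sqrt(5) - 1*(-1/1136884) = -357*sqrt(5) + 1/1136884 = 1/1136884 - 357*sqrt(5)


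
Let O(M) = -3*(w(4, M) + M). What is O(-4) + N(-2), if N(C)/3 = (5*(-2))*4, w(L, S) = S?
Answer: -96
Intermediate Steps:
N(C) = -120 (N(C) = 3*((5*(-2))*4) = 3*(-10*4) = 3*(-40) = -120)
O(M) = -6*M (O(M) = -3*(M + M) = -6*M)
O(-4) + N(-2) = -6*(-4) - 120 = 24 - 120 = -96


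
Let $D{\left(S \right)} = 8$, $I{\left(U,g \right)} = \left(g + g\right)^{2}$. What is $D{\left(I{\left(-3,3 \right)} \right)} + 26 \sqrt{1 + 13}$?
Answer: $8 + 26 \sqrt{14} \approx 105.28$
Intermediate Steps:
$I{\left(U,g \right)} = 4 g^{2}$ ($I{\left(U,g \right)} = \left(2 g\right)^{2} = 4 g^{2}$)
$D{\left(I{\left(-3,3 \right)} \right)} + 26 \sqrt{1 + 13} = 8 + 26 \sqrt{1 + 13} = 8 + 26 \sqrt{14}$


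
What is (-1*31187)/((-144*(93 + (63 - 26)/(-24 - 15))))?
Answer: 405431/172320 ≈ 2.3528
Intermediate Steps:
(-1*31187)/((-144*(93 + (63 - 26)/(-24 - 15)))) = -31187*(-1/(144*(93 + 37/(-39)))) = -31187*(-1/(144*(93 + 37*(-1/39)))) = -31187*(-1/(144*(93 - 37/39))) = -31187/((-144*3590/39)) = -31187/(-172320/13) = -31187*(-13/172320) = 405431/172320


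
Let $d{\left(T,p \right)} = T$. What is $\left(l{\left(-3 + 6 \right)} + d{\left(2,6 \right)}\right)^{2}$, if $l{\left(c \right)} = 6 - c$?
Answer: $25$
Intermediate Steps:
$\left(l{\left(-3 + 6 \right)} + d{\left(2,6 \right)}\right)^{2} = \left(\left(6 - \left(-3 + 6\right)\right) + 2\right)^{2} = \left(\left(6 - 3\right) + 2\right)^{2} = \left(3 + 2\right)^{2} = 5^{2} = 25$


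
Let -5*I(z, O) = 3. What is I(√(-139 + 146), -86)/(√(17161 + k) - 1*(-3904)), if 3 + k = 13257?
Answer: -3904/25351335 + √30415/25351335 ≈ -0.00014712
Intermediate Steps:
I(z, O) = -⅗ (I(z, O) = -⅕*3 = -⅗)
k = 13254 (k = -3 + 13257 = 13254)
I(√(-139 + 146), -86)/(√(17161 + k) - 1*(-3904)) = -3/(5*(√(17161 + 13254) - 1*(-3904))) = -3/(5*(√30415 + 3904)) = -3/(5*(3904 + √30415))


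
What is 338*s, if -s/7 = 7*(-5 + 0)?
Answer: 82810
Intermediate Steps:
s = 245 (s = -49*(-5 + 0) = -49*(-5) = -7*(-35) = 245)
338*s = 338*245 = 82810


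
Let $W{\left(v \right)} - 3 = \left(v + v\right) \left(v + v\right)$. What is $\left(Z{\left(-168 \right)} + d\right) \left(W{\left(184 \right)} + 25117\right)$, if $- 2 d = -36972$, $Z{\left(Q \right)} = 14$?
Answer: $2970064000$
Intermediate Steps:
$d = 18486$ ($d = \left(- \frac{1}{2}\right) \left(-36972\right) = 18486$)
$W{\left(v \right)} = 3 + 4 v^{2}$ ($W{\left(v \right)} = 3 + \left(v + v\right) \left(v + v\right) = 3 + 2 v 2 v = 3 + 4 v^{2}$)
$\left(Z{\left(-168 \right)} + d\right) \left(W{\left(184 \right)} + 25117\right) = \left(14 + 18486\right) \left(\left(3 + 4 \cdot 184^{2}\right) + 25117\right) = 18500 \left(\left(3 + 4 \cdot 33856\right) + 25117\right) = 18500 \left(\left(3 + 135424\right) + 25117\right) = 18500 \left(135427 + 25117\right) = 18500 \cdot 160544 = 2970064000$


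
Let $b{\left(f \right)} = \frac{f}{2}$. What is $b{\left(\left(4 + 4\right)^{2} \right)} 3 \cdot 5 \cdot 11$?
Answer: $5280$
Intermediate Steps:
$b{\left(f \right)} = \frac{f}{2}$ ($b{\left(f \right)} = f \frac{1}{2} = \frac{f}{2}$)
$b{\left(\left(4 + 4\right)^{2} \right)} 3 \cdot 5 \cdot 11 = \frac{\left(4 + 4\right)^{2}}{2} \cdot 3 \cdot 5 \cdot 11 = \frac{8^{2}}{2} \cdot 15 \cdot 11 = \frac{1}{2} \cdot 64 \cdot 15 \cdot 11 = 32 \cdot 15 \cdot 11 = 480 \cdot 11 = 5280$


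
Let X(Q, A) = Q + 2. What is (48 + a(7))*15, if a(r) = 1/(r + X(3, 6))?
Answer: 2885/4 ≈ 721.25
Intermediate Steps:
X(Q, A) = 2 + Q
a(r) = 1/(5 + r) (a(r) = 1/(r + (2 + 3)) = 1/(r + 5) = 1/(5 + r))
(48 + a(7))*15 = (48 + 1/(5 + 7))*15 = (48 + 1/12)*15 = (577/12)*15 = 2885/4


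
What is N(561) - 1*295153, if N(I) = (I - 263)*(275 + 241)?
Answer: -141385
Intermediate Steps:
N(I) = -135708 + 516*I (N(I) = (-263 + I)*516 = -135708 + 516*I)
N(561) - 1*295153 = (-135708 + 516*561) - 1*295153 = (-135708 + 289476) - 295153 = 153768 - 295153 = -141385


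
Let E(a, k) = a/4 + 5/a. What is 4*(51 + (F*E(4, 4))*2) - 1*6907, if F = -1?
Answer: -6721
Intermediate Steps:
E(a, k) = 5/a + a/4 (E(a, k) = a*(1/4) + 5/a = a/4 + 5/a = 5/a + a/4)
4*(51 + (F*E(4, 4))*2) - 1*6907 = 4*(51 - (5/4 + (1/4)*4)*2) - 1*6907 = 4*(51 - (5*(1/4) + 1)*2) - 6907 = 4*(51 - (5/4 + 1)*2) - 6907 = 4*(51 - 1*9/4*2) - 6907 = 4*(51 - 9/4*2) - 6907 = 4*(51 - 9/2) - 6907 = 4*(93/2) - 6907 = 186 - 6907 = -6721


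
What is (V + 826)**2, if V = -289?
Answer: 288369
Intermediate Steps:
(V + 826)**2 = (-289 + 826)**2 = 537**2 = 288369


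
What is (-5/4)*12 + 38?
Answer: 23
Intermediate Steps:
(-5/4)*12 + 38 = ((1/4)*(-5))*12 + 38 = -5/4*12 + 38 = -15 + 38 = 23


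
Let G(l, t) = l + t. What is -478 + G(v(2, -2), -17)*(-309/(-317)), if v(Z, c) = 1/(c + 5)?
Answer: -156676/317 ≈ -494.25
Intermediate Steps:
v(Z, c) = 1/(5 + c)
-478 + G(v(2, -2), -17)*(-309/(-317)) = -478 + (1/(5 - 2) - 17)*(-309/(-317)) = -478 + (1/3 - 17)*(-309*(-1/317)) = -478 + (⅓ - 17)*(309/317) = -478 - 50/3*309/317 = -478 - 5150/317 = -156676/317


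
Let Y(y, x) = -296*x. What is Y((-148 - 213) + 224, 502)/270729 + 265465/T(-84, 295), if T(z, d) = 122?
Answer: 1941917453/892674 ≈ 2175.4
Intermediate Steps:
Y((-148 - 213) + 224, 502)/270729 + 265465/T(-84, 295) = -296*502/270729 + 265465/122 = -148592*1/270729 + 265465*(1/122) = -4016/7317 + 265465/122 = 1941917453/892674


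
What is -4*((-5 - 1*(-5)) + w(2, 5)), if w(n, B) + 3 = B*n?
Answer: -28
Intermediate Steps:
w(n, B) = -3 + B*n
-4*((-5 - 1*(-5)) + w(2, 5)) = -4*((-5 - 1*(-5)) + (-3 + 5*2)) = -4*((-5 + 5) + (-3 + 10)) = -4*(0 + 7) = -4*7 = -28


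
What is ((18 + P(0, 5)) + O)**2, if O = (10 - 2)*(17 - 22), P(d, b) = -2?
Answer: 576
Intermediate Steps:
O = -40 (O = 8*(-5) = -40)
((18 + P(0, 5)) + O)**2 = ((18 - 2) - 40)**2 = (16 - 40)**2 = (-24)**2 = 576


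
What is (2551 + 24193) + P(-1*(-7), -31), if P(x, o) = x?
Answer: 26751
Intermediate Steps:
(2551 + 24193) + P(-1*(-7), -31) = (2551 + 24193) - 1*(-7) = 26744 + 7 = 26751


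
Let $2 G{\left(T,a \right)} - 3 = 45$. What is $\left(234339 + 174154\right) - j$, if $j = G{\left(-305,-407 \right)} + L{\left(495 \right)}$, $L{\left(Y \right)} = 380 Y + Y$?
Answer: $219874$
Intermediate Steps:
$G{\left(T,a \right)} = 24$ ($G{\left(T,a \right)} = \frac{3}{2} + \frac{1}{2} \cdot 45 = \frac{3}{2} + \frac{45}{2} = 24$)
$L{\left(Y \right)} = 381 Y$
$j = 188619$ ($j = 24 + 381 \cdot 495 = 24 + 188595 = 188619$)
$\left(234339 + 174154\right) - j = \left(234339 + 174154\right) - 188619 = 408493 - 188619 = 219874$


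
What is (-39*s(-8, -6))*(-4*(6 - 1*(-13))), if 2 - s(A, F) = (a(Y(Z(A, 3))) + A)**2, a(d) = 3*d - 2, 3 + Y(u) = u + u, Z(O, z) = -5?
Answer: -7110636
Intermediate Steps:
Y(u) = -3 + 2*u (Y(u) = -3 + (u + u) = -3 + 2*u)
a(d) = -2 + 3*d
s(A, F) = 2 - (-41 + A)**2 (s(A, F) = 2 - ((-2 + 3*(-3 + 2*(-5))) + A)**2 = 2 - ((-2 + 3*(-3 - 10)) + A)**2 = 2 - ((-2 + 3*(-13)) + A)**2 = 2 - ((-2 - 39) + A)**2 = 2 - (-41 + A)**2)
(-39*s(-8, -6))*(-4*(6 - 1*(-13))) = (-39*(2 - (-41 - 8)**2))*(-4*(6 - 1*(-13))) = (-39*(2 - 1*(-49)**2))*(-4*(6 + 13)) = (-39*(2 - 1*2401))*(-4*19) = -39*(2 - 2401)*(-76) = -39*(-2399)*(-76) = 93561*(-76) = -7110636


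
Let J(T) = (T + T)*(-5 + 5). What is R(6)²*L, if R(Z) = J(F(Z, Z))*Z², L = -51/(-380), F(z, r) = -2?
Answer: 0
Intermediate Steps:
J(T) = 0 (J(T) = (2*T)*0 = 0)
L = 51/380 (L = -51*(-1/380) = 51/380 ≈ 0.13421)
R(Z) = 0 (R(Z) = 0*Z² = 0)
R(6)²*L = 0²*(51/380) = 0*(51/380) = 0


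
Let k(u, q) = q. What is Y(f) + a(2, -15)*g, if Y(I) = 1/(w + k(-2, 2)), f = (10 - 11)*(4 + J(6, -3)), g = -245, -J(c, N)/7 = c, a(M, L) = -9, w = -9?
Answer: 15434/7 ≈ 2204.9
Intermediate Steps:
J(c, N) = -7*c
f = 38 (f = (10 - 11)*(4 - 7*6) = -(4 - 42) = -1*(-38) = 38)
Y(I) = -⅐ (Y(I) = 1/(-9 + 2) = 1/(-7) = -⅐)
Y(f) + a(2, -15)*g = -⅐ - 9*(-245) = -⅐ + 2205 = 15434/7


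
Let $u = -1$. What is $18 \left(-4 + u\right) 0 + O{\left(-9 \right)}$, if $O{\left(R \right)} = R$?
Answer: $-9$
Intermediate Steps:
$18 \left(-4 + u\right) 0 + O{\left(-9 \right)} = 18 \left(-4 - 1\right) 0 - 9 = 18 \left(\left(-5\right) 0\right) - 9 = 18 \cdot 0 - 9 = 0 - 9 = -9$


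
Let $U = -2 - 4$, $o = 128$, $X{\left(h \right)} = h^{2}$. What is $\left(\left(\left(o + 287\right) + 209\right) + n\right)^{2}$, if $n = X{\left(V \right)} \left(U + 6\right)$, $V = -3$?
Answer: $389376$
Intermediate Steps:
$U = -6$ ($U = -2 - 4 = -6$)
$n = 0$ ($n = \left(-3\right)^{2} \left(-6 + 6\right) = 9 \cdot 0 = 0$)
$\left(\left(\left(o + 287\right) + 209\right) + n\right)^{2} = \left(\left(\left(128 + 287\right) + 209\right) + 0\right)^{2} = \left(\left(415 + 209\right) + 0\right)^{2} = \left(624 + 0\right)^{2} = 624^{2} = 389376$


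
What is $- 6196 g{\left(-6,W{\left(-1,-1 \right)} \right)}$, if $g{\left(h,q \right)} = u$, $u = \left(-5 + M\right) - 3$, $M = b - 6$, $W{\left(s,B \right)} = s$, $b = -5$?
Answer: $117724$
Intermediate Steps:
$M = -11$ ($M = -5 - 6 = -11$)
$u = -19$ ($u = \left(-5 - 11\right) - 3 = -16 - 3 = -19$)
$g{\left(h,q \right)} = -19$
$- 6196 g{\left(-6,W{\left(-1,-1 \right)} \right)} = \left(-6196\right) \left(-19\right) = 117724$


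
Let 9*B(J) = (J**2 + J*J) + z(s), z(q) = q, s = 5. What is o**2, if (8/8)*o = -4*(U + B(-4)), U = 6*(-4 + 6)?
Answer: 336400/81 ≈ 4153.1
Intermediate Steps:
U = 12 (U = 6*2 = 12)
B(J) = 5/9 + 2*J**2/9 (B(J) = ((J**2 + J*J) + 5)/9 = ((J**2 + J**2) + 5)/9 = (2*J**2 + 5)/9 = (5 + 2*J**2)/9 = 5/9 + 2*J**2/9)
o = -580/9 (o = -4*(12 + (5/9 + (2/9)*(-4)**2)) = -4*(12 + (5/9 + (2/9)*16)) = -4*(12 + (5/9 + 32/9)) = -4*(12 + 37/9) = -4*145/9 = -580/9 ≈ -64.444)
o**2 = (-580/9)**2 = 336400/81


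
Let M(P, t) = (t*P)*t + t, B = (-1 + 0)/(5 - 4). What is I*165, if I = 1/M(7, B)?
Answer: 55/2 ≈ 27.500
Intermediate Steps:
B = -1 (B = -1/1 = -1*1 = -1)
M(P, t) = t + P*t**2 (M(P, t) = (P*t)*t + t = P*t**2 + t = t + P*t**2)
I = 1/6 (I = 1/(-(1 + 7*(-1))) = 1/(-(1 - 7)) = 1/(-1*(-6)) = 1/6 ≈ 0.16667)
I*165 = (1/6)*165 = 55/2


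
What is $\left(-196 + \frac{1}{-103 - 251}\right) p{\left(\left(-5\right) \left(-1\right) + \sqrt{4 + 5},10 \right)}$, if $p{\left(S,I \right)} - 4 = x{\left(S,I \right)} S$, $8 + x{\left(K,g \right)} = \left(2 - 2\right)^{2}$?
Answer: $\frac{693850}{59} \approx 11760.0$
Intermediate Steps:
$x{\left(K,g \right)} = -8$ ($x{\left(K,g \right)} = -8 + \left(2 - 2\right)^{2} = -8 + 0^{2} = -8 + 0 = -8$)
$p{\left(S,I \right)} = 4 - 8 S$
$\left(-196 + \frac{1}{-103 - 251}\right) p{\left(\left(-5\right) \left(-1\right) + \sqrt{4 + 5},10 \right)} = \left(-196 + \frac{1}{-103 - 251}\right) \left(4 - 8 \left(\left(-5\right) \left(-1\right) + \sqrt{4 + 5}\right)\right) = \left(-196 + \frac{1}{-103 - 251}\right) \left(4 - 8 \left(5 + \sqrt{9}\right)\right) = \left(-196 + \frac{1}{-354}\right) \left(4 - 8 \left(5 + 3\right)\right) = \left(-196 - \frac{1}{354}\right) \left(4 - 64\right) = - \frac{69385 \left(4 - 64\right)}{354} = \left(- \frac{69385}{354}\right) \left(-60\right) = \frac{693850}{59}$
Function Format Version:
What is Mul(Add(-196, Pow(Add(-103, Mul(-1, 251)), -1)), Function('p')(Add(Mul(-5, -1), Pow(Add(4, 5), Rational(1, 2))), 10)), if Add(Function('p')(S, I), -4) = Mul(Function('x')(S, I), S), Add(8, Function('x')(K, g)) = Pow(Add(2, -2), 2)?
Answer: Rational(693850, 59) ≈ 11760.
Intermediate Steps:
Function('x')(K, g) = -8 (Function('x')(K, g) = Add(-8, Pow(Add(2, -2), 2)) = Add(-8, Pow(0, 2)) = Add(-8, 0) = -8)
Function('p')(S, I) = Add(4, Mul(-8, S))
Mul(Add(-196, Pow(Add(-103, Mul(-1, 251)), -1)), Function('p')(Add(Mul(-5, -1), Pow(Add(4, 5), Rational(1, 2))), 10)) = Mul(Add(-196, Pow(Add(-103, Mul(-1, 251)), -1)), Add(4, Mul(-8, Add(Mul(-5, -1), Pow(Add(4, 5), Rational(1, 2)))))) = Mul(Add(-196, Pow(Add(-103, -251), -1)), Add(4, Mul(-8, Add(5, Pow(9, Rational(1, 2)))))) = Mul(Add(-196, Pow(-354, -1)), Add(4, Mul(-8, Add(5, 3)))) = Mul(Add(-196, Rational(-1, 354)), Add(4, Mul(-8, 8))) = Mul(Rational(-69385, 354), Add(4, -64)) = Mul(Rational(-69385, 354), -60) = Rational(693850, 59)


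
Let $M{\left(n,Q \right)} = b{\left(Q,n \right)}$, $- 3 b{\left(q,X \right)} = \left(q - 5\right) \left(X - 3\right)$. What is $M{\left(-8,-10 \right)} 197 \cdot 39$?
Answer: $-422565$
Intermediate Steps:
$b{\left(q,X \right)} = - \frac{\left(-5 + q\right) \left(-3 + X\right)}{3}$ ($b{\left(q,X \right)} = - \frac{\left(q - 5\right) \left(X - 3\right)}{3} = - \frac{\left(-5 + q\right) \left(-3 + X\right)}{3}$)
$M{\left(n,Q \right)} = -5 + Q + \frac{5 n}{3} - \frac{Q n}{3}$ ($M{\left(n,Q \right)} = -5 + Q + \frac{5 n}{3} - \frac{n Q}{3} = -5 + Q + \frac{5 n}{3} - \frac{Q n}{3}$)
$M{\left(-8,-10 \right)} 197 \cdot 39 = \left(-5 - 10 + \frac{5}{3} \left(-8\right) - \left(- \frac{10}{3}\right) \left(-8\right)\right) 197 \cdot 39 = \left(-5 - 10 - \frac{40}{3} - \frac{80}{3}\right) 197 \cdot 39 = \left(-55\right) 197 \cdot 39 = \left(-10835\right) 39 = -422565$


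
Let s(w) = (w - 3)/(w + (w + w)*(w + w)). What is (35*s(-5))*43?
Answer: -2408/19 ≈ -126.74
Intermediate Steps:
s(w) = (-3 + w)/(w + 4*w**2) (s(w) = (-3 + w)/(w + (2*w)*(2*w)) = (-3 + w)/(w + 4*w**2))
(35*s(-5))*43 = (35*((-3 - 5)/((-5)*(1 + 4*(-5)))))*43 = (35*(-1/5*(-8)/(1 - 20)))*43 = (35*(-1/5*(-8)/(-19)))*43 = (35*(-1/5*(-1/19)*(-8)))*43 = (35*(-8/95))*43 = -56/19*43 = -2408/19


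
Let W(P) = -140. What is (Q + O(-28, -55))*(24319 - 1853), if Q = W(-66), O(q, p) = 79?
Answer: -1370426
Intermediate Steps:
Q = -140
(Q + O(-28, -55))*(24319 - 1853) = (-140 + 79)*(24319 - 1853) = -61*22466 = -1370426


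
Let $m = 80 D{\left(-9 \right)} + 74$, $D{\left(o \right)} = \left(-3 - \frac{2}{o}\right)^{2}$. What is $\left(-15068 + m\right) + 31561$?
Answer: $\frac{1391927}{81} \approx 17184.0$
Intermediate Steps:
$m = \frac{55994}{81}$ ($m = 80 \frac{\left(2 + 3 \left(-9\right)\right)^{2}}{81} + 74 = 80 \frac{\left(2 - 27\right)^{2}}{81} + 74 = 80 \frac{\left(-25\right)^{2}}{81} + 74 = 80 \cdot \frac{1}{81} \cdot 625 + 74 = 80 \cdot \frac{625}{81} + 74 = \frac{50000}{81} + 74 = \frac{55994}{81} \approx 691.28$)
$\left(-15068 + m\right) + 31561 = \left(-15068 + \frac{55994}{81}\right) + 31561 = - \frac{1164514}{81} + 31561 = \frac{1391927}{81}$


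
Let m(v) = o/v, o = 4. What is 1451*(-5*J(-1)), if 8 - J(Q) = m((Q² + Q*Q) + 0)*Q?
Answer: -72550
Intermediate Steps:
m(v) = 4/v
J(Q) = 8 - 2/Q (J(Q) = 8 - 4/((Q² + Q*Q) + 0)*Q = 8 - 4/((Q² + Q²) + 0)*Q = 8 - 4/(2*Q² + 0)*Q = 8 - 4/((2*Q²))*Q = 8 - 4*(1/(2*Q²))*Q = 8 - 2/Q²*Q = 8 - 2/Q)
1451*(-5*J(-1)) = 1451*(-5*(8 - 2/(-1))) = 1451*(-5*(8 - 2*(-1))) = 1451*(-5*(8 + 2)) = 1451*(-5*10) = 1451*(-50) = -72550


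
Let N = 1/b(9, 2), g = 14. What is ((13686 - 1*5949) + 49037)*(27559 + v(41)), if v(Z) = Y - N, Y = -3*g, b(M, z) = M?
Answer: 14060194648/9 ≈ 1.5622e+9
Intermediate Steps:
N = ⅑ (N = 1/9 = ⅑ ≈ 0.11111)
Y = -42 (Y = -3*14 = -42)
v(Z) = -379/9 (v(Z) = -42 - 1*⅑ = -42 - ⅑ = -379/9)
((13686 - 1*5949) + 49037)*(27559 + v(41)) = ((13686 - 1*5949) + 49037)*(27559 - 379/9) = ((13686 - 5949) + 49037)*(247652/9) = (7737 + 49037)*(247652/9) = 56774*(247652/9) = 14060194648/9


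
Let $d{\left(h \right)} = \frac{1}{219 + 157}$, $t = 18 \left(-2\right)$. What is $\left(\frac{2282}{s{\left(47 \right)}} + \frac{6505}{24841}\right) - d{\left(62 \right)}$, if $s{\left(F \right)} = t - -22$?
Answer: $- \frac{1520034169}{9340216} \approx -162.74$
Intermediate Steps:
$t = -36$
$s{\left(F \right)} = -14$ ($s{\left(F \right)} = -36 - -22 = -36 + 22 = -14$)
$d{\left(h \right)} = \frac{1}{376}$
$\left(\frac{2282}{s{\left(47 \right)}} + \frac{6505}{24841}\right) - d{\left(62 \right)} = \left(\frac{2282}{-14} + \frac{6505}{24841}\right) - \frac{1}{376} = \left(2282 \left(- \frac{1}{14}\right) + 6505 \cdot \frac{1}{24841}\right) - \frac{1}{376} = \left(-163 + \frac{6505}{24841}\right) - \frac{1}{376} = - \frac{4042578}{24841} - \frac{1}{376} = - \frac{1520034169}{9340216}$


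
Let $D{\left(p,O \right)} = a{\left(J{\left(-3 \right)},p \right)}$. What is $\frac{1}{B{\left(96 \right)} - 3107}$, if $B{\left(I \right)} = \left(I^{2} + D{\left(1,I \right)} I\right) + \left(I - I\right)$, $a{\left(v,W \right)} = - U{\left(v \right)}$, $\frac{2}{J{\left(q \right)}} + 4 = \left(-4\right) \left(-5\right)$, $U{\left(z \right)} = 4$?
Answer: $\frac{1}{5725} \approx 0.00017467$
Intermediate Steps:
$J{\left(q \right)} = \frac{1}{8}$ ($J{\left(q \right)} = \frac{2}{-4 - -20} = \frac{2}{-4 + 20} = \frac{2}{16} = 2 \cdot \frac{1}{16} = \frac{1}{8}$)
$a{\left(v,W \right)} = -4$ ($a{\left(v,W \right)} = \left(-1\right) 4 = -4$)
$D{\left(p,O \right)} = -4$
$B{\left(I \right)} = I^{2} - 4 I$ ($B{\left(I \right)} = \left(I^{2} - 4 I\right) + \left(I - I\right) = \left(I^{2} - 4 I\right) + 0 = I^{2} - 4 I$)
$\frac{1}{B{\left(96 \right)} - 3107} = \frac{1}{96 \left(-4 + 96\right) - 3107} = \frac{1}{96 \cdot 92 - 3107} = \frac{1}{8832 - 3107} = \frac{1}{5725}$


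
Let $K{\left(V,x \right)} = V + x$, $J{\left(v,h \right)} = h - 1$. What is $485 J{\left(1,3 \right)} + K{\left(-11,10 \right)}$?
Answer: $969$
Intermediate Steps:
$J{\left(v,h \right)} = -1 + h$
$485 J{\left(1,3 \right)} + K{\left(-11,10 \right)} = 485 \left(-1 + 3\right) + \left(-11 + 10\right) = 485 \cdot 2 - 1 = 970 - 1 = 969$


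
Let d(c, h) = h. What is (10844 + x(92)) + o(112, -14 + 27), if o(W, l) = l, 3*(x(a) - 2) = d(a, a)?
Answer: 32669/3 ≈ 10890.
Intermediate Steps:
x(a) = 2 + a/3
(10844 + x(92)) + o(112, -14 + 27) = (10844 + (2 + (1/3)*92)) + (-14 + 27) = (10844 + (2 + 92/3)) + 13 = (10844 + 98/3) + 13 = 32630/3 + 13 = 32669/3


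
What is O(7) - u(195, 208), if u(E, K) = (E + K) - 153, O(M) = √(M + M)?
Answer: -250 + √14 ≈ -246.26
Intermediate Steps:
O(M) = √2*√M (O(M) = √(2*M) = √2*√M)
u(E, K) = -153 + E + K
O(7) - u(195, 208) = √2*√7 - (-153 + 195 + 208) = √14 - 1*250 = √14 - 250 = -250 + √14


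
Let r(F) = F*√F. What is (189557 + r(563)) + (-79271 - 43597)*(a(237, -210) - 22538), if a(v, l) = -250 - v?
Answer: 2829225257 + 563*√563 ≈ 2.8292e+9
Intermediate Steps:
r(F) = F^(3/2)
(189557 + r(563)) + (-79271 - 43597)*(a(237, -210) - 22538) = (189557 + 563^(3/2)) + (-79271 - 43597)*((-250 - 1*237) - 22538) = (189557 + 563*√563) - 122868*((-250 - 237) - 22538) = (189557 + 563*√563) - 122868*(-487 - 22538) = (189557 + 563*√563) - 122868*(-23025) = (189557 + 563*√563) + 2829035700 = 2829225257 + 563*√563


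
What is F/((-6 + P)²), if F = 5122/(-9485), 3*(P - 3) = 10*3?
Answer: -5122/464765 ≈ -0.011021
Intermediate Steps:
P = 13 (P = 3 + (10*3)/3 = 3 + (⅓)*30 = 3 + 10 = 13)
F = -5122/9485 (F = 5122*(-1/9485) = -5122/9485 ≈ -0.54001)
F/((-6 + P)²) = -5122/(9485*(-6 + 13)²) = -5122/(9485*(7²)) = -5122/9485/49 = -5122/9485*1/49 = -5122/464765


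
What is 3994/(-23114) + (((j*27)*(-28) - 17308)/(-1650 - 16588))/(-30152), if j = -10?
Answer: -274571818277/1588833754508 ≈ -0.17281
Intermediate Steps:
3994/(-23114) + (((j*27)*(-28) - 17308)/(-1650 - 16588))/(-30152) = 3994/(-23114) + ((-10*27*(-28) - 17308)/(-1650 - 16588))/(-30152) = 3994*(-1/23114) + ((-270*(-28) - 17308)/(-18238))*(-1/30152) = -1997/11557 + ((7560 - 17308)*(-1/18238))*(-1/30152) = -1997/11557 - 9748*(-1/18238)*(-1/30152) = -1997/11557 + (4874/9119)*(-1/30152) = -1997/11557 - 2437/137478044 = -274571818277/1588833754508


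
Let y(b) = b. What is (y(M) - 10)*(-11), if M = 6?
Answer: 44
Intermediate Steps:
(y(M) - 10)*(-11) = (6 - 10)*(-11) = -4*(-11) = 44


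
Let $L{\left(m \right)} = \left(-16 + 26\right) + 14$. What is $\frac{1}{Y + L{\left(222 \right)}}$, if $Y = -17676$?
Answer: $- \frac{1}{17652} \approx -5.6651 \cdot 10^{-5}$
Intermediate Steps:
$L{\left(m \right)} = 24$ ($L{\left(m \right)} = 10 + 14 = 24$)
$\frac{1}{Y + L{\left(222 \right)}} = \frac{1}{-17676 + 24} = \frac{1}{-17652} = - \frac{1}{17652}$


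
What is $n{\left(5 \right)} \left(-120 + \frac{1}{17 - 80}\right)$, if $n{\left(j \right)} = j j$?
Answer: $- \frac{189025}{63} \approx -3000.4$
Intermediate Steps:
$n{\left(j \right)} = j^{2}$
$n{\left(5 \right)} \left(-120 + \frac{1}{17 - 80}\right) = 5^{2} \left(-120 + \frac{1}{17 - 80}\right) = 25 \left(-120 + \frac{1}{-63}\right) = 25 \left(-120 - \frac{1}{63}\right) = 25 \left(- \frac{7561}{63}\right) = - \frac{189025}{63}$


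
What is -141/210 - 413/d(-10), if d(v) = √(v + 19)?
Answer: -29051/210 ≈ -138.34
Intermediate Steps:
d(v) = √(19 + v)
-141/210 - 413/d(-10) = -141/210 - 413/√(19 - 10) = -141*1/210 - 413/(√9) = -47/70 - 413/3 = -29051/210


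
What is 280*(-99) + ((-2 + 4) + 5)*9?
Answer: -27657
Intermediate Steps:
280*(-99) + ((-2 + 4) + 5)*9 = -27720 + (2 + 5)*9 = -27720 + 7*9 = -27720 + 63 = -27657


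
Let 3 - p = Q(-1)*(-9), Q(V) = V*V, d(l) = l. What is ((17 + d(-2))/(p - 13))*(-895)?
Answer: 13425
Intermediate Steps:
Q(V) = V²
p = 12 (p = 3 - (-1)²*(-9) = 3 - (-9) = 3 - 1*(-9) = 3 + 9 = 12)
((17 + d(-2))/(p - 13))*(-895) = ((17 - 2)/(12 - 13))*(-895) = (15/(-1))*(-895) = (15*(-1))*(-895) = -15*(-895) = 13425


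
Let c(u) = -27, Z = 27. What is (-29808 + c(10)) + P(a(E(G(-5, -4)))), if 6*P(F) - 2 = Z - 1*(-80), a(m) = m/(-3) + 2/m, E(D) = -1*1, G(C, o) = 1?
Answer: -178901/6 ≈ -29817.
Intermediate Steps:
E(D) = -1
a(m) = 2/m - m/3 (a(m) = m*(-⅓) + 2/m = -m/3 + 2/m = 2/m - m/3)
P(F) = 109/6 (P(F) = ⅓ + (27 - 1*(-80))/6 = ⅓ + (27 + 80)/6 = ⅓ + (⅙)*107 = ⅓ + 107/6 = 109/6)
(-29808 + c(10)) + P(a(E(G(-5, -4)))) = (-29808 - 27) + 109/6 = -29835 + 109/6 = -178901/6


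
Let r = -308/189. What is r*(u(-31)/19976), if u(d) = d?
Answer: 31/12258 ≈ 0.0025290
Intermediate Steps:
r = -44/27 (r = -308*1/189 = -44/27 ≈ -1.6296)
r*(u(-31)/19976) = -(-1364)/(27*19976) = -44/27*(-31/19976) = 31/12258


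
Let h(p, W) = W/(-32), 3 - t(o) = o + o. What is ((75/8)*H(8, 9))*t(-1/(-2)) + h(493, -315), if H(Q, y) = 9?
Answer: 5715/32 ≈ 178.59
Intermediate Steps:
t(o) = 3 - 2*o (t(o) = 3 - (o + o) = 3 - 2*o)
h(p, W) = -W/32 (h(p, W) = W*(-1/32) = -W/32)
((75/8)*H(8, 9))*t(-1/(-2)) + h(493, -315) = ((75/8)*9)*(3 - (-2)/(-2)) - 1/32*(-315) = ((75*(1/8))*9)*(3 - (-2)*(-1)/2) + 315/32 = ((75/8)*9)*(3 - 2*1/2) + 315/32 = 675*(3 - 1)/8 + 315/32 = (675/8)*2 + 315/32 = 675/4 + 315/32 = 5715/32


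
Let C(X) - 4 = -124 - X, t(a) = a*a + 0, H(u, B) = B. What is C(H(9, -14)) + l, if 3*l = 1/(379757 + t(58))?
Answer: -121832477/1149363 ≈ -106.00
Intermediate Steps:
t(a) = a² (t(a) = a² + 0 = a²)
C(X) = -120 - X (C(X) = 4 + (-124 - X) = -120 - X)
l = 1/1149363 (l = 1/(3*(379757 + 58²)) = 1/(3*(379757 + 3364)) = (⅓)/383121 = (⅓)*(1/383121) = 1/1149363 ≈ 8.7005e-7)
C(H(9, -14)) + l = (-120 - 1*(-14)) + 1/1149363 = (-120 + 14) + 1/1149363 = -106 + 1/1149363 = -121832477/1149363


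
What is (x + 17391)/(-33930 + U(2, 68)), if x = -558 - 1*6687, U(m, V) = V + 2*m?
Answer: -89/297 ≈ -0.29966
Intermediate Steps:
x = -7245 (x = -558 - 6687 = -7245)
(x + 17391)/(-33930 + U(2, 68)) = (-7245 + 17391)/(-33930 + (68 + 2*2)) = 10146/(-33930 + (68 + 4)) = 10146/(-33930 + 72) = 10146/(-33858) = 10146*(-1/33858) = -89/297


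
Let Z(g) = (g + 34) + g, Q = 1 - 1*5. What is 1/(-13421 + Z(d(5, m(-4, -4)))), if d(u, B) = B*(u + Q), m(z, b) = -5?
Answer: -1/13397 ≈ -7.4644e-5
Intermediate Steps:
Q = -4 (Q = 1 - 5 = -4)
d(u, B) = B*(-4 + u) (d(u, B) = B*(u - 4) = B*(-4 + u))
Z(g) = 34 + 2*g (Z(g) = (34 + g) + g = 34 + 2*g)
1/(-13421 + Z(d(5, m(-4, -4)))) = 1/(-13421 + (34 + 2*(-5*(-4 + 5)))) = 1/(-13421 + (34 + 2*(-5*1))) = 1/(-13421 + (34 + 2*(-5))) = 1/(-13421 + (34 - 10)) = 1/(-13421 + 24) = 1/(-13397) = -1/13397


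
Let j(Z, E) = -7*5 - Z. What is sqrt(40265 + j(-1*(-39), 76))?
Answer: sqrt(40191) ≈ 200.48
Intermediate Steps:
j(Z, E) = -35 - Z
sqrt(40265 + j(-1*(-39), 76)) = sqrt(40265 + (-35 - (-1)*(-39))) = sqrt(40265 + (-35 - 1*39)) = sqrt(40265 + (-35 - 39)) = sqrt(40265 - 74) = sqrt(40191)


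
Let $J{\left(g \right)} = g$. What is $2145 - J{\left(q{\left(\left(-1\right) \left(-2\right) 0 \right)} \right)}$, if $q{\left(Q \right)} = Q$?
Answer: $2145$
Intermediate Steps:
$2145 - J{\left(q{\left(\left(-1\right) \left(-2\right) 0 \right)} \right)} = 2145 - \left(-1\right) \left(-2\right) 0 = 2145 - 2 \cdot 0 = 2145 - 0 = 2145 + 0 = 2145$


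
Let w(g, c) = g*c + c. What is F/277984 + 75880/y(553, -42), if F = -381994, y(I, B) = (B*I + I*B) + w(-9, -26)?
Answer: -4844794557/1606886512 ≈ -3.0150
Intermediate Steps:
w(g, c) = c + c*g (w(g, c) = c*g + c = c + c*g)
y(I, B) = 208 + 2*B*I (y(I, B) = (B*I + I*B) - 26*(1 - 9) = (B*I + B*I) - 26*(-8) = 2*B*I + 208 = 208 + 2*B*I)
F/277984 + 75880/y(553, -42) = -381994/277984 + 75880/(208 + 2*(-42)*553) = -381994*1/277984 + 75880/(208 - 46452) = -190997/138992 + 75880/(-46244) = -190997/138992 + 75880*(-1/46244) = -190997/138992 - 18970/11561 = -4844794557/1606886512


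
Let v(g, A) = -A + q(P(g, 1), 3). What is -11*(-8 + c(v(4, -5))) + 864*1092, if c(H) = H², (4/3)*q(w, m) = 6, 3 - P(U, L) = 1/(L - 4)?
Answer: 3770333/4 ≈ 9.4258e+5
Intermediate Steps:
P(U, L) = 3 - 1/(-4 + L) (P(U, L) = 3 - 1/(L - 4) = 3 - 1/(-4 + L))
q(w, m) = 9/2 (q(w, m) = (¾)*6 = 9/2)
v(g, A) = 9/2 - A (v(g, A) = -A + 9/2 = 9/2 - A)
-11*(-8 + c(v(4, -5))) + 864*1092 = -11*(-8 + (9/2 - 1*(-5))²) + 864*1092 = -11*(-8 + (9/2 + 5)²) + 943488 = -11*(-8 + (19/2)²) + 943488 = -11*(-8 + 361/4) + 943488 = -11*329/4 + 943488 = -3619/4 + 943488 = 3770333/4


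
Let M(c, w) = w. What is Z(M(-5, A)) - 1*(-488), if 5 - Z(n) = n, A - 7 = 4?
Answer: 482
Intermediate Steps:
A = 11 (A = 7 + 4 = 11)
Z(n) = 5 - n
Z(M(-5, A)) - 1*(-488) = (5 - 1*11) - 1*(-488) = (5 - 11) + 488 = -6 + 488 = 482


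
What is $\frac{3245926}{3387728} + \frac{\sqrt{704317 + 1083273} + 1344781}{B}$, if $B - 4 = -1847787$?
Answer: $\frac{721007317245}{3129893103512} - \frac{\sqrt{1787590}}{1847783} \approx 0.22964$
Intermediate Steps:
$B = -1847783$ ($B = 4 - 1847787 = -1847783$)
$\frac{3245926}{3387728} + \frac{\sqrt{704317 + 1083273} + 1344781}{B} = \frac{3245926}{3387728} + \frac{\sqrt{704317 + 1083273} + 1344781}{-1847783} = 3245926 \cdot \frac{1}{3387728} + \left(\sqrt{1787590} + 1344781\right) \left(- \frac{1}{1847783}\right) = \frac{1622963}{1693864} + \left(1344781 + \sqrt{1787590}\right) \left(- \frac{1}{1847783}\right) = \frac{1622963}{1693864} - \left(\frac{1344781}{1847783} + \frac{\sqrt{1787590}}{1847783}\right) = \frac{721007317245}{3129893103512} - \frac{\sqrt{1787590}}{1847783}$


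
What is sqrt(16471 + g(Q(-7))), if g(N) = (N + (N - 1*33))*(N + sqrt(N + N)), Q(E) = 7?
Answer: sqrt(16338 - 19*sqrt(14)) ≈ 127.54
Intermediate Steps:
g(N) = (-33 + 2*N)*(N + sqrt(2)*sqrt(N)) (g(N) = (N + (N - 33))*(N + sqrt(2*N)) = (N + (-33 + N))*(N + sqrt(2)*sqrt(N)) = (-33 + 2*N)*(N + sqrt(2)*sqrt(N)))
sqrt(16471 + g(Q(-7))) = sqrt(16471 + (-33*7 + 2*7**2 - 33*sqrt(2)*sqrt(7) + 2*sqrt(2)*7**(3/2))) = sqrt(16471 + (-231 + 2*49 - 33*sqrt(14) + 2*sqrt(2)*(7*sqrt(7)))) = sqrt(16471 + (-231 + 98 - 33*sqrt(14) + 14*sqrt(14))) = sqrt(16471 + (-133 - 19*sqrt(14))) = sqrt(16338 - 19*sqrt(14))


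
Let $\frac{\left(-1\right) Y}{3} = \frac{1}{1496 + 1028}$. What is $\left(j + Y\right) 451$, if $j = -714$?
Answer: $- \frac{812764689}{2524} \approx -3.2201 \cdot 10^{5}$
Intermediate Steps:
$Y = - \frac{3}{2524}$ ($Y = - \frac{3}{1496 + 1028} = - \frac{3}{2524} \approx -0.0011886$)
$\left(j + Y\right) 451 = \left(-714 - \frac{3}{2524}\right) 451 = \left(- \frac{1802139}{2524}\right) 451 = - \frac{812764689}{2524}$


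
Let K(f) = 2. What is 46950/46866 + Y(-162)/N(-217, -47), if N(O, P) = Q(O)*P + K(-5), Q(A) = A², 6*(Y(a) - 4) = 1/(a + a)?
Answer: 33666406005275/33606232801704 ≈ 1.0018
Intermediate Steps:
Y(a) = 4 + 1/(12*a) (Y(a) = 4 + 1/(6*(a + a)) = 4 + 1/(6*((2*a))) = 4 + (1/(2*a))/6 = 4 + 1/(12*a))
N(O, P) = 2 + P*O² (N(O, P) = O²*P + 2 = P*O² + 2 = 2 + P*O²)
46950/46866 + Y(-162)/N(-217, -47) = 46950/46866 + (4 + (1/12)/(-162))/(2 - 47*(-217)²) = 46950*(1/46866) + (4 + (1/12)*(-1/162))/(2 - 47*47089) = 7825/7811 + (4 - 1/1944)/(2 - 2213183) = 7825/7811 + (7775/1944)/(-2213181) = 7825/7811 + (7775/1944)*(-1/2213181) = 7825/7811 - 7775/4302423864 = 33666406005275/33606232801704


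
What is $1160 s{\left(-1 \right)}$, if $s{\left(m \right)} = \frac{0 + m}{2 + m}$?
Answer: $-1160$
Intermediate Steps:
$s{\left(m \right)} = \frac{m}{2 + m}$
$1160 s{\left(-1 \right)} = 1160 \left(- \frac{1}{2 - 1}\right) = 1160 \left(- 1^{-1}\right) = 1160 \left(\left(-1\right) 1\right) = 1160 \left(-1\right) = -1160$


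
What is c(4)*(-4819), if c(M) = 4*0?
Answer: 0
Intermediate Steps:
c(M) = 0
c(4)*(-4819) = 0*(-4819) = 0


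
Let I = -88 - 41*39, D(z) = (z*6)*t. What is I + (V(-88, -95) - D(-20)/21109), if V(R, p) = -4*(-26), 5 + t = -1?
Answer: -33416267/21109 ≈ -1583.0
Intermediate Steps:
t = -6 (t = -5 - 1 = -6)
V(R, p) = 104
D(z) = -36*z (D(z) = (z*6)*(-6) = (6*z)*(-6) = -36*z)
I = -1687 (I = -88 - 1599 = -1687)
I + (V(-88, -95) - D(-20)/21109) = -1687 + (104 - (-36*(-20))/21109) = -1687 + (104 - 720/21109) = -1687 + 2194616/21109 = -33416267/21109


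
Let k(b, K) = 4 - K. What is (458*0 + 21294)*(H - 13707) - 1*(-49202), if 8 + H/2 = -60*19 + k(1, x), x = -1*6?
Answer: -340292800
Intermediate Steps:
x = -6
H = -2276 (H = -16 + 2*(-60*19 + (4 - 1*(-6))) = -16 + 2*(-1140 + (4 + 6)) = -16 + 2*(-1140 + 10) = -16 + 2*(-1130) = -16 - 2260 = -2276)
(458*0 + 21294)*(H - 13707) - 1*(-49202) = (458*0 + 21294)*(-2276 - 13707) - 1*(-49202) = (0 + 21294)*(-15983) + 49202 = 21294*(-15983) + 49202 = -340342002 + 49202 = -340292800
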